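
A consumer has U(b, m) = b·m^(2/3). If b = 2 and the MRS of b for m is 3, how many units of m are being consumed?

m = 4

MU_b = m^(2/3) and MU_m = 2/3·b·m^(-1/3).
MRS = MU_b/MU_m = (1.5)·m/b.
Substitute b = 2: MRS = m/(4/3). Setting m/(4/3) = 3 gives m = 3·(4/3) = 4.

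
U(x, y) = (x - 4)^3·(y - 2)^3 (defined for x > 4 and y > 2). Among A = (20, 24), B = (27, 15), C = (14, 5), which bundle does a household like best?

Bundle A

Evaluate utility at each bundle:
U(A) = 43614208.
U(B) = 26730899.
U(C) = 27000.
Highest utility is A, so A ≻ B ≻ C.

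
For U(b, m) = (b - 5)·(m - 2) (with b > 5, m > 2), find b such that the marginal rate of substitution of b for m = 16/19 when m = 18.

b = 24

MU_b = (m−2), MU_m = (b−5).
MRS = (m−2)/(b−5).
Substitute m = 18: MRS = 16/(b − 5). Setting this equal to 16/19 gives b − 5 = 16/(16/19) = 19, so b = 24.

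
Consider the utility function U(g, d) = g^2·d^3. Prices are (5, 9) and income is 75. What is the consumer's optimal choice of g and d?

MU_g = 2·g·d^3 and MU_d = 3·g^2·d^2.
MRS = MU_g/MU_d = (2/3)·d/g.
Tangency: set MRS = p_g/p_d = 5/9.
So (2/3)·d/g = 5/9, i.e. d = (5/6)·g.
Substitute into the budget 5·g + 9·d = 75: 12.5·g = 75, so g* = 6.
Then d* = (5/6)·6 = 5.

g* = 6, d* = 5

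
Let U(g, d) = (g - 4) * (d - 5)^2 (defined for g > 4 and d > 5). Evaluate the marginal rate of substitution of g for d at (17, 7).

MU_g = (d−5)^2, MU_d = 2·(g−4)·(d−5).
MRS = (1/2)·(d−5)/(g−4).
At (17, 7): MRS = 1/13.
So at (17, 7) the consumer would give up 1/13 units of d for one more unit of g.

MRS = 1/13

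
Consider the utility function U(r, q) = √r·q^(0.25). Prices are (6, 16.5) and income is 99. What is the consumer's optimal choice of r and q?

r* = 11, q* = 2

MU_r = 0.5·r^(-0.5)·q^(0.25) and MU_q = 0.25·√r·q^(-0.75).
MRS = MU_r/MU_q = (2)·q/r.
Tangency: set MRS = p_r/p_q = 6/16.5 = 4/11.
So (2)·q/r = 4/11, i.e. q = (2/11)·r.
Substitute into the budget 6·r + 16.5·q = 99: 9·r = 99, so r* = 11.
Then q* = (2/11)·11 = 2.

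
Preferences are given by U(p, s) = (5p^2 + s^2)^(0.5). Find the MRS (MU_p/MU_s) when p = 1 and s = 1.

For CES with ρ = 2, MRS = (5/1)·(s/p)^(-1).
At (1, 1): MRS = 5.
So at (1, 1) the consumer would give up 5 units of s for one more unit of p.

MRS = 5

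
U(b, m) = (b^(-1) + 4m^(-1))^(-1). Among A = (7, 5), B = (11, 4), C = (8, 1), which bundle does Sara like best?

Bundle A

Evaluate utility at each bundle:
U(A) = 1.061.
U(B) = 0.917.
U(C) = 0.242.
Highest utility is A, so A ≻ B ≻ C.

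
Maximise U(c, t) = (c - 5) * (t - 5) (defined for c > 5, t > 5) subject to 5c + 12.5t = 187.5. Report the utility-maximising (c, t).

MU_c = (t−5), MU_t = (c−5).
MRS = (t−5)/(c−5).
Tangency: set MRS = p_c/p_t = 5/12.5 = 0.4.
So (t − 5)/(c − 5) = 0.4, i.e. (t − 5) = 0.4·(c − 5).
Rewrite the budget in excess-of-subsistence terms: 5·(c − 5) + 12.5·(t − 5) = 187.5 − 5·5 − 12.5·5 = 100.
Substituting, 10·(c − 5) = 100, so c − 5 = 10 and c* = 15.
Then t − 5 = 0.4·10 = 4, so t* = 9.

c* = 15, t* = 9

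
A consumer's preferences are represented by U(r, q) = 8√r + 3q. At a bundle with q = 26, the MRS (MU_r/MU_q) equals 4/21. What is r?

MU_r = 8/(2√r), MU_q = 3.
MRS = 8/(2√r) ÷ 3.
MRS depends only on r: (4/3)/√r = 4/21 ⇒ √r = (4/3)/(4/21) = 7 ⇒ r = 49.

r = 49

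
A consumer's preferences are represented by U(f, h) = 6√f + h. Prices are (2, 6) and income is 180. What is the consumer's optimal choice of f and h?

f* = 81, h* = 3

MU_f = 6/(2√f), MU_h = 1.
MRS = 6/(2√f) ÷ 1.
Tangency: set MRS = p_f/p_h = 2/6 = 1/3.
MRS depends only on f: 3/√f = 1/3 ⇒ √f = 3/(1/3) = 9 ⇒ f* = 81.
From the budget, 6·h = 180 − 2·81 = 18, so h* = 3.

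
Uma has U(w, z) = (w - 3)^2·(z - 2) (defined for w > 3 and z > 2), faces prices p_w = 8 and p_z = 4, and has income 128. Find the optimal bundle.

MU_w = 2·(w−3)·(z−2), MU_z = (w−3)^2.
MRS = (2/1)·(z−2)/(w−3).
Tangency: set MRS = p_w/p_z = 8/4 = 2.
So (2/1)·(z − 2)/(w − 3) = 2, i.e. (z − 2) = (w − 3).
Rewrite the budget in excess-of-subsistence terms: 8·(w − 3) + 4·(z − 2) = 128 − 8·3 − 4·2 = 96.
Substituting, 12·(w − 3) = 96, so w − 3 = 8 and w* = 11.
Then z − 2 = 8, so z* = 10.

w* = 11, z* = 10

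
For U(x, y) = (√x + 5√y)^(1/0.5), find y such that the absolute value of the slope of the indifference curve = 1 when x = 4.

y = 100

For CES with ρ = 0.5, MRS = (1/5)·√(y/x).
Setting (1/5)·√(y/4) = 1 gives √(y/4) = 5, so y/4 = 25 and y = 100.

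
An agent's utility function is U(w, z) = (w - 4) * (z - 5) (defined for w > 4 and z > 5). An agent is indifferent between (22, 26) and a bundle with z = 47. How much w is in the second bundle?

w = 13

U(22, 26) = 378.
Set U(w, 47) = 378 and solve.
With z = 47: (47 − 5) = 42, so (w − 4) = 378/42 = 9.
So w = 4 + 9 = 13.
Check: U(13, 47) = 378.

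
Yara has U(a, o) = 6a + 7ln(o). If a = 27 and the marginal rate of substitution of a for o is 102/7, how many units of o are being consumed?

o = 17

MU_a = 6, MU_o = 7/o.
MRS = 6 ÷ (7/o).
MRS depends only on o: (6/7)·o = 102/7 ⇒ o = (102/7)/(6/7) = 17.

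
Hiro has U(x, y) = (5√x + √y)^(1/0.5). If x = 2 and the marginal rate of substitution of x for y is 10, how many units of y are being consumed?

y = 8

For CES with ρ = 0.5, MRS = (5/1)·√(y/x).
Setting (5/1)·√(y/2) = 10 gives √(y/2) = 2, so y/2 = 4 and y = 8.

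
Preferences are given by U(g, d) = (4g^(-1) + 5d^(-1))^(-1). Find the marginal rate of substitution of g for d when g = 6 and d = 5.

MRS = 5/9

For CES with ρ = -1, MRS = (4/5)·(d/g)^2.
At (6, 5): MRS = 5/9.
The indifference curve has slope −5/9 at this bundle.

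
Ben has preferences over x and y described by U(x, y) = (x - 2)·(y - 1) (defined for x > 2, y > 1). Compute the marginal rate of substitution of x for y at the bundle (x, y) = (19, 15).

MRS = 14/17

MU_x = (y−1), MU_y = (x−2).
MRS = (y−1)/(x−2).
At (19, 15): MRS = 14/17.
That is, one extra unit of x is worth 14/17 units of y at the margin.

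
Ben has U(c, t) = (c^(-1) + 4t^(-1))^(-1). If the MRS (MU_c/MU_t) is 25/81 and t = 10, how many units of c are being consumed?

For CES with ρ = -1, MRS = (1/4)·(t/c)^2.
Setting (1/4)·(10/c)^2 = 25/81 gives (10/c)^2 = 100/81, so 10/c = 10/9 and c = 9.

c = 9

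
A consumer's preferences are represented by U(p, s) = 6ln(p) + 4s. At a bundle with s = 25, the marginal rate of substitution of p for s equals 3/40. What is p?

p = 20

MU_p = 6/p, MU_s = 4.
MRS = 6/p ÷ 4.
MRS depends only on p: 1.5/p = 3/40 ⇒ p = 1.5/(3/40) = 20.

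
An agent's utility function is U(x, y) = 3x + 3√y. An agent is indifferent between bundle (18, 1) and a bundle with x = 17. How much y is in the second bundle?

U(18, 1) = 57.
Set U(17, y) = 57 and solve.
With x = 17: 3√y = 57 − 3·17 = 6, so √y = 2 and y = 4.
Check: U(17, 4) = 57.

y = 4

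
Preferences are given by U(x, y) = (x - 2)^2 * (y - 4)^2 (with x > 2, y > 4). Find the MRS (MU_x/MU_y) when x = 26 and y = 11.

MRS = 7/24

MU_x = 2·(x−2)·(y−4)^2, MU_y = 2·(x−2)^2·(y−4).
MRS = (y−4)/(x−2).
At (26, 11): MRS = 7/24.
That is, one extra unit of x is worth 7/24 units of y at the margin.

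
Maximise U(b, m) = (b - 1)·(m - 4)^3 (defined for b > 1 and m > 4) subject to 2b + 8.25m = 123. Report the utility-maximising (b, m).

b* = 12, m* = 12

MU_b = (m−4)^3, MU_m = 3·(b−1)·(m−4)^2.
MRS = (1/3)·(m−4)/(b−1).
Tangency: set MRS = p_b/p_m = 2/8.25 = 8/33.
So (1/3)·(m − 4)/(b − 1) = 8/33, i.e. (m − 4) = (8/11)·(b − 1).
Rewrite the budget in excess-of-subsistence terms: 2·(b − 1) + 8.25·(m − 4) = 123 − 2·1 − 8.25·4 = 88.
Substituting, 8·(b − 1) = 88, so b − 1 = 11 and b* = 12.
Then m − 4 = (8/11)·11 = 8, so m* = 12.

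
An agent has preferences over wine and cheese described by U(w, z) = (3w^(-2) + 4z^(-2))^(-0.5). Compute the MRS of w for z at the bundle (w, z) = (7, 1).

MRS = 3/1372

For CES with ρ = -2, MRS = (3/4)·(z/w)^3.
At (7, 1): MRS = 3/1372.
That is, one extra unit of w is worth 3/1372 units of z at the margin.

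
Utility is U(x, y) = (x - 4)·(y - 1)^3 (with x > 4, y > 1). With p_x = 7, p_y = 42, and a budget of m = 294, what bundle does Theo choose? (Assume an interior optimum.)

MU_x = (y−1)^3, MU_y = 3·(x−4)·(y−1)^2.
MRS = (1/3)·(y−1)/(x−4).
Tangency: set MRS = p_x/p_y = 7/42 = 1/6.
So (1/3)·(y − 1)/(x − 4) = 1/6, i.e. (y − 1) = 0.5·(x − 4).
Rewrite the budget in excess-of-subsistence terms: 7·(x − 4) + 42·(y − 1) = 294 − 7·4 − 42·1 = 224.
Substituting, 28·(x − 4) = 224, so x − 4 = 8 and x* = 12.
Then y − 1 = 0.5·8 = 4, so y* = 5.

x* = 12, y* = 5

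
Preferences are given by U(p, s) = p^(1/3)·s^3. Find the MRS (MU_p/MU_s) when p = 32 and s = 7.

MRS = 7/288

MU_p = 1/3·p^(-2/3)·s^3 and MU_s = 3·p^(1/3)·s^2.
MRS = MU_p/MU_s = (1/9)·s/p.
At (32, 7): MRS = 7/288.
That is, one extra unit of p is worth 7/288 units of s at the margin.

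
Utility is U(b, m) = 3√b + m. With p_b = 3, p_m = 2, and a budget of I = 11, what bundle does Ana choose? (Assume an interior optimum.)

b* = 1, m* = 4

MU_b = 3/(2√b), MU_m = 1.
MRS = 3/(2√b) ÷ 1.
Tangency: set MRS = p_b/p_m = 3/2 = 1.5.
MRS depends only on b: 1.5/√b = 1.5 ⇒ √b = 1.5/1.5 = 1 ⇒ b* = 1.
From the budget, 2·m = 11 − 3·1 = 8, so m* = 4.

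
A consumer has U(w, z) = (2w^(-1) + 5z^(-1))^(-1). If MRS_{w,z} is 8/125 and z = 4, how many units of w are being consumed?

For CES with ρ = -1, MRS = (2/5)·(z/w)^2.
Setting (2/5)·(4/w)^2 = 8/125 gives (4/w)^2 = 4/25, so 4/w = 0.4 and w = 10.

w = 10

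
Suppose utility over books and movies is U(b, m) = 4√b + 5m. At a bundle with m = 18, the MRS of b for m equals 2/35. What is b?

MU_b = 4/(2√b), MU_m = 5.
MRS = 4/(2√b) ÷ 5.
MRS depends only on b: 0.4/√b = 2/35 ⇒ √b = 0.4/(2/35) = 7 ⇒ b = 49.

b = 49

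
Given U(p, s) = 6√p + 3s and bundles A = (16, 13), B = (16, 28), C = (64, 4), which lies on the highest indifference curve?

Bundle B

Evaluate utility at each bundle:
U(A) = 63.000.
U(B) = 108.000.
U(C) = 60.000.
Highest utility is B, so B ≻ A ≻ C.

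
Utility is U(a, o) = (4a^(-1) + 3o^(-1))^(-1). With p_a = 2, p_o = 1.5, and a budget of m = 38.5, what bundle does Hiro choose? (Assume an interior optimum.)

For CES with ρ = -1, MRS = (4/3)·(o/a)^2.
Tangency: set MRS = p_a/p_o = 2/1.5 = 4/3.
So (o/a)^2 = 1; taking the square root, o/a = 1, i.e. o = a.
Substitute into the budget 2·a + 1.5·o = 38.5: 3.5·a = 38.5, so a* = 11 and o* = 11.

a* = 11, o* = 11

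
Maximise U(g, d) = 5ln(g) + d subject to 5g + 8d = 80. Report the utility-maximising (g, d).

g* = 8, d* = 5

MU_g = 5/g, MU_d = 1.
MRS = 5/g ÷ 1.
Tangency: set MRS = p_g/p_d = 5/8 = 0.625.
MRS depends only on g: 5/g = 0.625 ⇒ g* = 5/0.625 = 8.
From the budget, 8·d = 80 − 5·8 = 40, so d* = 5.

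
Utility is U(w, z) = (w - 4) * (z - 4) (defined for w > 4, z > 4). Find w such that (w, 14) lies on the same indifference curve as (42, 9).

w = 23

U(42, 9) = 190.
Set U(w, 14) = 190 and solve.
With z = 14: (14 − 4) = 10, so (w − 4) = 190/10 = 19.
So w = 4 + 19 = 23.
Check: U(23, 14) = 190.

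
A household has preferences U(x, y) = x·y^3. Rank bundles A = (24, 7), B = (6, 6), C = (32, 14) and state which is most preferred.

Bundle C

Evaluate utility at each bundle:
U(A) = 8232.
U(B) = 1296.
U(C) = 87808.
Highest utility is C, so C ≻ A ≻ B.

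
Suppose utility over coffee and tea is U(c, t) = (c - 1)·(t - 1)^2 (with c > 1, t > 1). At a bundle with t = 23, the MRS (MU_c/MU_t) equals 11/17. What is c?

c = 18

MU_c = (t−1)^2, MU_t = 2·(c−1)·(t−1).
MRS = (1/2)·(t−1)/(c−1).
Substitute t = 23: MRS = 11/(c − 1). Setting this equal to 11/17 gives c − 1 = 11/(11/17) = 17, so c = 18.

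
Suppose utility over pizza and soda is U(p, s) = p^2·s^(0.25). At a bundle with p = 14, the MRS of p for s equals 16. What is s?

MU_p = 2·p·s^(0.25) and MU_s = 0.25·p^2·s^(-0.75).
MRS = MU_p/MU_s = (8)·s/p.
Substitute p = 14: MRS = s/1.75. Setting s/1.75 = 16 gives s = 16·1.75 = 28.

s = 28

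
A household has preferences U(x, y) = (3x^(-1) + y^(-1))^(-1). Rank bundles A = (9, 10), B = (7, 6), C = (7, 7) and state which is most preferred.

Bundle A

Evaluate utility at each bundle:
U(A) = 2.308.
U(B) = 1.680.
U(C) = 1.750.
Highest utility is A, so A ≻ C ≻ B.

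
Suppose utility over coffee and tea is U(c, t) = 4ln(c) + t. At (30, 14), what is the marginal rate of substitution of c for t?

MU_c = 4/c, MU_t = 1.
MRS = 4/c ÷ 1.
At (30, 14): MRS = 2/15.
That is, one extra unit of c is worth 2/15 units of t at the margin.

MRS = 2/15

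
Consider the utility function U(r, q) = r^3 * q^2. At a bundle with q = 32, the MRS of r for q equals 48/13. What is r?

r = 13

MU_r = 3·r^2·q^2 and MU_q = 2·r^3·q.
MRS = MU_r/MU_q = (3/2)·q/r.
Substitute q = 32: MRS = 48/r. Setting 48/r = 48/13 gives r = 48/(48/13) = 13.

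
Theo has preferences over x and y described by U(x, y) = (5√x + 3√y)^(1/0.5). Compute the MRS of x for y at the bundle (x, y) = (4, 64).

For CES with ρ = 0.5, MRS = (5/3)·√(y/x).
At (4, 64): MRS = 20/3.
The indifference curve has slope −20/3 at this bundle.

MRS = 20/3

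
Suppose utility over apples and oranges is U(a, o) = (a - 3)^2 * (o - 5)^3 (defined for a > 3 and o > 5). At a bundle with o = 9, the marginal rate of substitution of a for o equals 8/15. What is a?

a = 8

MU_a = 2·(a−3)·(o−5)^3, MU_o = 3·(a−3)^2·(o−5)^2.
MRS = (2/3)·(o−5)/(a−3).
Substitute o = 9: MRS = (8/3)/(a − 3). Setting this equal to 8/15 gives a − 3 = (8/3)/(8/15) = 5, so a = 8.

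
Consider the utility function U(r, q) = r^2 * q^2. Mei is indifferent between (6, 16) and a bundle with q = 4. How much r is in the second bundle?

r = 24

U(6, 16) = 9216.
Set U(r, 4) = 9216 and solve.
With q = 4: 4^2 = 16, so r^2 = 9216/16 = 576; taking the square root, r = 24.
Check: U(24, 4) = 9216.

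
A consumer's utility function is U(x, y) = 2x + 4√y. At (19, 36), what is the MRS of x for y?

MU_x = 2, MU_y = 4/(2√y).
MRS = 2 ÷ (4/(2√y)).
At (19, 36): MRS = 6.
The indifference curve has slope −6 at this bundle.

MRS = 6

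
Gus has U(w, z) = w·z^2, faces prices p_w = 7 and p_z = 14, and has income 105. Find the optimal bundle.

w* = 5, z* = 5

MU_w = z^2 and MU_z = 2·w·z.
MRS = MU_w/MU_z = (1/2)·z/w.
Tangency: set MRS = p_w/p_z = 7/14 = 0.5.
So (1/2)·z/w = 0.5, i.e. z = w.
Substitute into the budget 7·w + 14·z = 105: 21·w = 105, so w* = 5.
Then z* = 5.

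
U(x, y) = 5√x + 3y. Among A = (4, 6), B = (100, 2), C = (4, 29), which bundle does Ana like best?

Evaluate utility at each bundle:
U(A) = 28.000.
U(B) = 56.000.
U(C) = 97.000.
Highest utility is C, so C ≻ B ≻ A.

Bundle C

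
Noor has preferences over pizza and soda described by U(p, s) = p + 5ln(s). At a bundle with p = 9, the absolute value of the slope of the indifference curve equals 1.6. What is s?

MU_p = 1, MU_s = 5/s.
MRS = 1 ÷ (5/s).
MRS depends only on s: 0.2·s = 1.6 ⇒ s = 1.6/0.2 = 8.

s = 8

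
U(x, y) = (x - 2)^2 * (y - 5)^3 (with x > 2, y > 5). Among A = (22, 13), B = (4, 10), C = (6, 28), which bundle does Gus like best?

Evaluate utility at each bundle:
U(A) = 204800.
U(B) = 500.
U(C) = 194672.
Highest utility is A, so A ≻ C ≻ B.

Bundle A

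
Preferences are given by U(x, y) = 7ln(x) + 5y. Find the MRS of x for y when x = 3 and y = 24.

MRS = 7/15

MU_x = 7/x, MU_y = 5.
MRS = 7/x ÷ 5.
At (3, 24): MRS = 7/15.
So at (3, 24) the consumer would give up 7/15 units of y for one more unit of x.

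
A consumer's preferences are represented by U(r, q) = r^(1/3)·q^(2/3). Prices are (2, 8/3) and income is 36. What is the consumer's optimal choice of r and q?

r* = 6, q* = 9

MU_r = 1/3·r^(-2/3)·q^(2/3) and MU_q = 2/3·r^(1/3)·q^(-1/3).
MRS = MU_r/MU_q = (0.5)·q/r.
Tangency: set MRS = p_r/p_q = 2/(8/3) = 0.75.
So (0.5)·q/r = 0.75, i.e. q = 1.5·r.
Substitute into the budget 2·r + (8/3)·q = 36: 6·r = 36, so r* = 6.
Then q* = 1.5·6 = 9.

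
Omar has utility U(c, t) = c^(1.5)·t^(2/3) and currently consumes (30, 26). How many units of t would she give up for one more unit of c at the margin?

MRS = 1.95

MU_c = 1.5·√c·t^(2/3) and MU_t = 2/3·c^(1.5)·t^(-1/3).
MRS = MU_c/MU_t = (2.25)·t/c.
At (30, 26): MRS = 1.95.
The indifference curve has slope −1.95 at this bundle.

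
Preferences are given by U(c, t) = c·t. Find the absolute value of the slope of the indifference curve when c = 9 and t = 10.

MU_c = t and MU_t = c.
MRS = MU_c/MU_t = t/c.
At (9, 10): MRS = 10/9.
So at (9, 10) the consumer would give up 10/9 units of t for one more unit of c.

MRS = 10/9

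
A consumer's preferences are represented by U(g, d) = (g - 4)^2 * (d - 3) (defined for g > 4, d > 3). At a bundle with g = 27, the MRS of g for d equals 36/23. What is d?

d = 21

MU_g = 2·(g−4)·(d−3), MU_d = (g−4)^2.
MRS = (2/1)·(d−3)/(g−4).
Substitute g = 27: MRS = (d − 3)/11.5. Setting this equal to 36/23 gives d − 3 = (36/23)·11.5 = 18, so d = 21.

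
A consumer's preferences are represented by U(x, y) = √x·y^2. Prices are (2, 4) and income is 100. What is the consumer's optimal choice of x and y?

x* = 10, y* = 20

MU_x = 0.5·x^(-0.5)·y^2 and MU_y = 2·√x·y.
MRS = MU_x/MU_y = (0.25)·y/x.
Tangency: set MRS = p_x/p_y = 2/4 = 0.5.
So (0.25)·y/x = 0.5, i.e. y = 2·x.
Substitute into the budget 2·x + 4·y = 100: 10·x = 100, so x* = 10.
Then y* = 2·10 = 20.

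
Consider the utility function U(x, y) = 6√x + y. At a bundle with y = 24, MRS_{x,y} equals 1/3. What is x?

x = 81

MU_x = 6/(2√x), MU_y = 1.
MRS = 6/(2√x) ÷ 1.
MRS depends only on x: 3/√x = 1/3 ⇒ √x = 3/(1/3) = 9 ⇒ x = 81.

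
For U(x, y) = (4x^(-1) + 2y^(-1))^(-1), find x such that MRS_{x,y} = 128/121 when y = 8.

x = 11

For CES with ρ = -1, MRS = (4/2)·(y/x)^2.
Setting (4/2)·(8/x)^2 = 128/121 gives (8/x)^2 = 64/121, so 8/x = 8/11 and x = 11.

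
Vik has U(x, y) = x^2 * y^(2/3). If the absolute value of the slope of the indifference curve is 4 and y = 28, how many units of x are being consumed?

MU_x = 2·x·y^(2/3) and MU_y = 2/3·x^2·y^(-1/3).
MRS = MU_x/MU_y = (3)·y/x.
Substitute y = 28: MRS = 84/x. Setting 84/x = 4 gives x = 84/4 = 21.

x = 21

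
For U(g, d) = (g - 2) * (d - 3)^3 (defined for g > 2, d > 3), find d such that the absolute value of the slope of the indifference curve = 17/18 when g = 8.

d = 20

MU_g = (d−3)^3, MU_d = 3·(g−2)·(d−3)^2.
MRS = (1/3)·(d−3)/(g−2).
Substitute g = 8: MRS = (d − 3)/18. Setting this equal to 17/18 gives d − 3 = (17/18)·18 = 17, so d = 20.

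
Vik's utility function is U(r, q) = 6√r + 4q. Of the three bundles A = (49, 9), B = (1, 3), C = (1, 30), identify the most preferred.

Bundle C

Evaluate utility at each bundle:
U(A) = 78.000.
U(B) = 18.000.
U(C) = 126.000.
Highest utility is C, so C ≻ A ≻ B.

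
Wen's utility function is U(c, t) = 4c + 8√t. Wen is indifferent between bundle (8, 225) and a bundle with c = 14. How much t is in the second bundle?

U(8, 225) = 152.
Set U(14, t) = 152 and solve.
With c = 14: 8√t = 152 − 4·14 = 96, so √t = 12 and t = 144.
Check: U(14, 144) = 152.

t = 144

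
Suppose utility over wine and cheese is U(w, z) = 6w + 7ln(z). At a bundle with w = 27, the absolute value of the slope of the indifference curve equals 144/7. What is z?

MU_w = 6, MU_z = 7/z.
MRS = 6 ÷ (7/z).
MRS depends only on z: (6/7)·z = 144/7 ⇒ z = (144/7)/(6/7) = 24.

z = 24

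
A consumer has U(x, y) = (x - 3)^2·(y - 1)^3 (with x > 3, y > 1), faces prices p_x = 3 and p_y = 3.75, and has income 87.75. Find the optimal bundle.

MU_x = 2·(x−3)·(y−1)^3, MU_y = 3·(x−3)^2·(y−1)^2.
MRS = (2/3)·(y−1)/(x−3).
Tangency: set MRS = p_x/p_y = 3/3.75 = 0.8.
So (2/3)·(y − 1)/(x − 3) = 0.8, i.e. (y − 1) = 1.2·(x − 3).
Rewrite the budget in excess-of-subsistence terms: 3·(x − 3) + 3.75·(y − 1) = 87.75 − 3·3 − 3.75·1 = 75.
Substituting, 7.5·(x − 3) = 75, so x − 3 = 10 and x* = 13.
Then y − 1 = 1.2·10 = 12, so y* = 13.

x* = 13, y* = 13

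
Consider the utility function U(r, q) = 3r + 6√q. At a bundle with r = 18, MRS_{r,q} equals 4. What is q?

MU_r = 3, MU_q = 6/(2√q).
MRS = 3 ÷ (6/(2√q)).
MRS depends only on q: √q = 4 ⇒ √q = 4 ⇒ q = 16.

q = 16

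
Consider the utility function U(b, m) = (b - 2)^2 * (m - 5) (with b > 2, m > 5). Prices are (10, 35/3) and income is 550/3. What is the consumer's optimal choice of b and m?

MU_b = 2·(b−2)·(m−5), MU_m = (b−2)^2.
MRS = (2/1)·(m−5)/(b−2).
Tangency: set MRS = p_b/p_m = 10/(35/3) = 6/7.
So (2/1)·(m − 5)/(b − 2) = 6/7, i.e. (m − 5) = (3/7)·(b − 2).
Rewrite the budget in excess-of-subsistence terms: 10·(b − 2) + (35/3)·(m − 5) = 550/3 − 10·2 − (35/3)·5 = 105.
Substituting, 15·(b − 2) = 105, so b − 2 = 7 and b* = 9.
Then m − 5 = (3/7)·7 = 3, so m* = 8.

b* = 9, m* = 8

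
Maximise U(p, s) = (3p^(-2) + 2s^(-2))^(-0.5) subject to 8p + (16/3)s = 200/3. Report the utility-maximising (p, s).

p* = 5, s* = 5

For CES with ρ = -2, MRS = (3/2)·(s/p)^3.
Tangency: set MRS = p_p/p_s = 8/(16/3) = 1.5.
So (s/p)^3 = 1; taking the cube root, s/p = 1, i.e. s = p.
Substitute into the budget 8·p + (16/3)·s = 200/3: (40/3)·p = 200/3, so p* = 5 and s* = 5.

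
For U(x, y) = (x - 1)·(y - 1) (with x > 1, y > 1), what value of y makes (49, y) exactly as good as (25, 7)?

U(25, 7) = 144.
Set U(49, y) = 144 and solve.
With x = 49: (49 − 1) = 48, so (y − 1) = 144/48 = 3.
So y = 1 + 3 = 4.
Check: U(49, 4) = 144.

y = 4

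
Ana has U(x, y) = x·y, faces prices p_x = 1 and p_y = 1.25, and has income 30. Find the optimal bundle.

MU_x = y and MU_y = x.
MRS = MU_x/MU_y = y/x.
Tangency: set MRS = p_x/p_y = 1/1.25 = 0.8.
So y/x = 0.8, i.e. y = 0.8·x.
Substitute into the budget 1·x + 1.25·y = 30: 2·x = 30, so x* = 15.
Then y* = 0.8·15 = 12.

x* = 15, y* = 12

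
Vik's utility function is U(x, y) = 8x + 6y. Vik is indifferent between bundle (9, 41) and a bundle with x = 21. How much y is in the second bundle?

U(9, 41) = 318.
Set U(21, y) = 318 and solve.
8·21 + 6y = 318 ⇒ 6y = 150 ⇒ y = 25.
Check: U(21, 25) = 318.

y = 25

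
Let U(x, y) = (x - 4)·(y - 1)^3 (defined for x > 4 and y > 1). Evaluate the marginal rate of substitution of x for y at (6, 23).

MRS = 11/3

MU_x = (y−1)^3, MU_y = 3·(x−4)·(y−1)^2.
MRS = (1/3)·(y−1)/(x−4).
At (6, 23): MRS = 11/3.
So at (6, 23) the consumer would give up 11/3 units of y for one more unit of x.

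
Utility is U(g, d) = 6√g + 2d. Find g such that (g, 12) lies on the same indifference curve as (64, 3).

U(64, 3) = 54.
Set U(g, 12) = 54 and solve.
With d = 12: 6√g = 54 − 2·12 = 30, so √g = 5 and g = 25.
Check: U(25, 12) = 54.

g = 25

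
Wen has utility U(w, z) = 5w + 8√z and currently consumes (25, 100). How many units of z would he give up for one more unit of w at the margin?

MRS = 12.5

MU_w = 5, MU_z = 8/(2√z).
MRS = 5 ÷ (8/(2√z)).
At (25, 100): MRS = 12.5.
So at (25, 100) the consumer would give up 12.5 units of z for one more unit of w.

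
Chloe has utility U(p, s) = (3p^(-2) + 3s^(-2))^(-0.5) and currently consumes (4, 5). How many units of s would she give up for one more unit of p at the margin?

MRS = 125/64

For CES with ρ = -2, MRS = (s/p)^3.
At (4, 5): MRS = 125/64.
The indifference curve has slope −125/64 at this bundle.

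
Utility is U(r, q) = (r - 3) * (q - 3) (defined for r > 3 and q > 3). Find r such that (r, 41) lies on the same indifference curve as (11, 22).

U(11, 22) = 152.
Set U(r, 41) = 152 and solve.
With q = 41: (41 − 3) = 38, so (r − 3) = 152/38 = 4.
So r = 3 + 4 = 7.
Check: U(7, 41) = 152.

r = 7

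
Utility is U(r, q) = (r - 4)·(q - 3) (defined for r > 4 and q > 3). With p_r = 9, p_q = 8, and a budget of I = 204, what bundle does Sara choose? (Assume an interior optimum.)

r* = 12, q* = 12

MU_r = (q−3), MU_q = (r−4).
MRS = (q−3)/(r−4).
Tangency: set MRS = p_r/p_q = 9/8 = 1.125.
So (q − 3)/(r − 4) = 1.125, i.e. (q − 3) = 1.125·(r − 4).
Rewrite the budget in excess-of-subsistence terms: 9·(r − 4) + 8·(q − 3) = 204 − 9·4 − 8·3 = 144.
Substituting, 18·(r − 4) = 144, so r − 4 = 8 and r* = 12.
Then q − 3 = 1.125·8 = 9, so q* = 12.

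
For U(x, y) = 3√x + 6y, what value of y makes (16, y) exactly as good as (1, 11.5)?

y = 10

U(1, 11.5) = 72.
Set U(16, y) = 72 and solve.
With x = 16: √16 = 4, so 6y = 72 − 3·4 = 60 and y = 10.
Check: U(16, 10) = 72.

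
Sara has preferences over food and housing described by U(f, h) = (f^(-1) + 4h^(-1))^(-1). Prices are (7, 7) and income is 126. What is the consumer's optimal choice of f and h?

For CES with ρ = -1, MRS = (1/4)·(h/f)^2.
Tangency: set MRS = p_f/p_h = 7/7 = 1.
So (h/f)^2 = 4; taking the square root, h/f = 2, i.e. h = 2·f.
Substitute into the budget 7·f + 7·h = 126: 21·f = 126, so f* = 6 and h* = 2·6 = 12.

f* = 6, h* = 12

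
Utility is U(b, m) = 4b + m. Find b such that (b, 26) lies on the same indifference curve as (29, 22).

U(29, 22) = 138.
Set U(b, 26) = 138 and solve.
4b + 26 = 138 ⇒ 4b = 112 ⇒ b = 28.
Check: U(28, 26) = 138.

b = 28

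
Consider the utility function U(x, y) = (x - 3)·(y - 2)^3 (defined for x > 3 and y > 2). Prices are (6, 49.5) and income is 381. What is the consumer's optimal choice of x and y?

MU_x = (y−2)^3, MU_y = 3·(x−3)·(y−2)^2.
MRS = (1/3)·(y−2)/(x−3).
Tangency: set MRS = p_x/p_y = 6/49.5 = 4/33.
So (1/3)·(y − 2)/(x − 3) = 4/33, i.e. (y − 2) = (4/11)·(x − 3).
Rewrite the budget in excess-of-subsistence terms: 6·(x − 3) + 49.5·(y − 2) = 381 − 6·3 − 49.5·2 = 264.
Substituting, 24·(x − 3) = 264, so x − 3 = 11 and x* = 14.
Then y − 2 = (4/11)·11 = 4, so y* = 6.

x* = 14, y* = 6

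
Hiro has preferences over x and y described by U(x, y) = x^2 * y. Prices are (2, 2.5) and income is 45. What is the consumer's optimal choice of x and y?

x* = 15, y* = 6

MU_x = 2·x·y and MU_y = x^2.
MRS = MU_x/MU_y = (2/1)·y/x.
Tangency: set MRS = p_x/p_y = 2/2.5 = 0.8.
So (2/1)·y/x = 0.8, i.e. y = 0.4·x.
Substitute into the budget 2·x + 2.5·y = 45: 3·x = 45, so x* = 15.
Then y* = 0.4·15 = 6.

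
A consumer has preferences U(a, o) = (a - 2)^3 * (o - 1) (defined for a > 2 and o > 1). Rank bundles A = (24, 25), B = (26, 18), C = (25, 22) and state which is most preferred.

Evaluate utility at each bundle:
U(A) = 255552.
U(B) = 235008.
U(C) = 255507.
Highest utility is A, so A ≻ C ≻ B.

Bundle A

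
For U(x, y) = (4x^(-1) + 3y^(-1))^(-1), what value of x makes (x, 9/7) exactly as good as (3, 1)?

x = 2

U depends on (x, y) only through S = 4x^(-1) + 3y^(-1), so equal utility means equal S. At (3, 1): S = 13/3.
With y = 9/7: 3·(9/7)^(-1) = 7/3, so 4x^(-1) = 13/3 − 7/3 = 2, i.e. x^(-1) = 0.5.
Hence x = 1/0.5 = 2.
Check: U(2, 9/7) = 0.2308.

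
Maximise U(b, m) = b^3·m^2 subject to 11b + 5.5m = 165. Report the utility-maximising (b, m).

MU_b = 3·b^2·m^2 and MU_m = 2·b^3·m.
MRS = MU_b/MU_m = (3/2)·m/b.
Tangency: set MRS = p_b/p_m = 11/5.5 = 2.
So (3/2)·m/b = 2, i.e. m = (4/3)·b.
Substitute into the budget 11·b + 5.5·m = 165: (55/3)·b = 165, so b* = 9.
Then m* = (4/3)·9 = 12.

b* = 9, m* = 12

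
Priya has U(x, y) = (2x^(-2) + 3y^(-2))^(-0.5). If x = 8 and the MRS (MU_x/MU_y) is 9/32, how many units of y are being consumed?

y = 6

For CES with ρ = -2, MRS = (2/3)·(y/x)^3.
Setting (2/3)·(y/8)^3 = 9/32 gives (y/8)^3 = 27/64, so y/8 = 0.75 and y = 6.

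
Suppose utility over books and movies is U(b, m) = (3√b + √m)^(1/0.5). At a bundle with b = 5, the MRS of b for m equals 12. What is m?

For CES with ρ = 0.5, MRS = (3/1)·√(m/b).
Setting (3/1)·√(m/5) = 12 gives √(m/5) = 4, so m/5 = 16 and m = 80.

m = 80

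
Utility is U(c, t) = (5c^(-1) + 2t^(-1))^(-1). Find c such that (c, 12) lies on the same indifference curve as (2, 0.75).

c = 1

U depends on (c, t) only through S = 5c^(-1) + 2t^(-1), so equal utility means equal S. At (2, 0.75): S = 31/6.
With t = 12: 2·12^(-1) = 1/6, so 5c^(-1) = 31/6 − 1/6 = 5, i.e. c^(-1) = 1.
Hence c = 1/1 = 1.
Check: U(1, 12) = 0.1935.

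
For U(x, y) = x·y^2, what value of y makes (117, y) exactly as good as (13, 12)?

y = 4

U(13, 12) = 1872.
Set U(117, y) = 1872 and solve.
With x = 117: y^2 = 1872/117 = 16; taking the square root, y = 4.
Check: U(117, 4) = 1872.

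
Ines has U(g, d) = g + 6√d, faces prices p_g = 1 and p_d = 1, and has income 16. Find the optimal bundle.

g* = 7, d* = 9

MU_g = 1, MU_d = 6/(2√d).
MRS = 1 ÷ (6/(2√d)).
Tangency: set MRS = p_g/p_d = 1/1 = 1.
MRS depends only on d: (1/3)·√d = 1 ⇒ √d = 1/(1/3) = 3 ⇒ d* = 9.
From the budget, 1·g = 16 − 1·9 = 7, so g* = 7.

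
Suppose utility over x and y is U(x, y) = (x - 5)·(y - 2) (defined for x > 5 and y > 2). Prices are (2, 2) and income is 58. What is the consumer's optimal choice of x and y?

x* = 16, y* = 13

MU_x = (y−2), MU_y = (x−5).
MRS = (y−2)/(x−5).
Tangency: set MRS = p_x/p_y = 2/2 = 1.
So (y − 2)/(x − 5) = 1, i.e. (y − 2) = (x − 5).
Rewrite the budget in excess-of-subsistence terms: 2·(x − 5) + 2·(y − 2) = 58 − 2·5 − 2·2 = 44.
Substituting, 4·(x − 5) = 44, so x − 5 = 11 and x* = 16.
Then y − 2 = 11, so y* = 13.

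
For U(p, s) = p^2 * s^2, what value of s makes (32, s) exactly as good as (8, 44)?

s = 11

U(8, 44) = 123904.
Set U(32, s) = 123904 and solve.
With p = 32: 32^2 = 1024, so s^2 = 123904/1024 = 121; taking the square root, s = 11.
Check: U(32, 11) = 123904.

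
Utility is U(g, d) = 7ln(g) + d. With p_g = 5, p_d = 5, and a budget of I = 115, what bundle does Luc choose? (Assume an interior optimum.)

MU_g = 7/g, MU_d = 1.
MRS = 7/g ÷ 1.
Tangency: set MRS = p_g/p_d = 5/5 = 1.
MRS depends only on g: 7/g = 1 ⇒ g* = 7/1 = 7.
From the budget, 5·d = 115 − 5·7 = 80, so d* = 16.

g* = 7, d* = 16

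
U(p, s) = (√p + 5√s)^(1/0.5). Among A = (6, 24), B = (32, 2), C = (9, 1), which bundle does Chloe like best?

Evaluate utility at each bundle:
U(A) = 726.000.
U(B) = 162.000.
U(C) = 64.000.
Highest utility is A, so A ≻ B ≻ C.

Bundle A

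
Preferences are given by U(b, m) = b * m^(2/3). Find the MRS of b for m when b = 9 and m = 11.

MRS = 11/6

MU_b = m^(2/3) and MU_m = 2/3·b·m^(-1/3).
MRS = MU_b/MU_m = (1.5)·m/b.
At (9, 11): MRS = 11/6.
The indifference curve has slope −11/6 at this bundle.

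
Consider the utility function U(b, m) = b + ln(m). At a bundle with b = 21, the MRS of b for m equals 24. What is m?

m = 24

MU_b = 1, MU_m = 1/m.
MRS = 1 ÷ (1/m).
MRS depends only on m: m = 24 ⇒ m = 24.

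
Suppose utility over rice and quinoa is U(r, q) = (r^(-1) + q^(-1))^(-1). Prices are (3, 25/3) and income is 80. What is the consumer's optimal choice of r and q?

For CES with ρ = -1, MRS = (q/r)^2.
Tangency: set MRS = p_r/p_q = 3/(25/3) = 9/25.
So (q/r)^2 = 9/25; taking the square root, q/r = 0.6, i.e. q = 0.6·r.
Substitute into the budget 3·r + (25/3)·q = 80: 8·r = 80, so r* = 10 and q* = 0.6·10 = 6.

r* = 10, q* = 6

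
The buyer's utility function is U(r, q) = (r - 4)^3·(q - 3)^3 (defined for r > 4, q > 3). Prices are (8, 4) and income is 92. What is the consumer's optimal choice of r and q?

r* = 7, q* = 9

MU_r = 3·(r−4)^2·(q−3)^3, MU_q = 3·(r−4)^3·(q−3)^2.
MRS = (q−3)/(r−4).
Tangency: set MRS = p_r/p_q = 8/4 = 2.
So (q − 3)/(r − 4) = 2, i.e. (q − 3) = 2·(r − 4).
Rewrite the budget in excess-of-subsistence terms: 8·(r − 4) + 4·(q − 3) = 92 − 8·4 − 4·3 = 48.
Substituting, 16·(r − 4) = 48, so r − 4 = 3 and r* = 7.
Then q − 3 = 2·3 = 6, so q* = 9.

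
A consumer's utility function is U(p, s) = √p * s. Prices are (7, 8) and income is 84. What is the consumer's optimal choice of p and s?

p* = 4, s* = 7

MU_p = 0.5·p^(-0.5)·s and MU_s = √p.
MRS = MU_p/MU_s = (0.5)·s/p.
Tangency: set MRS = p_p/p_s = 7/8 = 0.875.
So (0.5)·s/p = 0.875, i.e. s = 1.75·p.
Substitute into the budget 7·p + 8·s = 84: 21·p = 84, so p* = 4.
Then s* = 1.75·4 = 7.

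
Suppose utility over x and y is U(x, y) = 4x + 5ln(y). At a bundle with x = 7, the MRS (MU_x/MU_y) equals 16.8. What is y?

y = 21

MU_x = 4, MU_y = 5/y.
MRS = 4 ÷ (5/y).
MRS depends only on y: 0.8·y = 16.8 ⇒ y = 16.8/0.8 = 21.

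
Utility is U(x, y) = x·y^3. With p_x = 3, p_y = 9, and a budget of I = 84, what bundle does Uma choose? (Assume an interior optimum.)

MU_x = y^3 and MU_y = 3·x·y^2.
MRS = MU_x/MU_y = (1/3)·y/x.
Tangency: set MRS = p_x/p_y = 3/9 = 1/3.
So (1/3)·y/x = 1/3, i.e. y = x.
Substitute into the budget 3·x + 9·y = 84: 12·x = 84, so x* = 7.
Then y* = 7.

x* = 7, y* = 7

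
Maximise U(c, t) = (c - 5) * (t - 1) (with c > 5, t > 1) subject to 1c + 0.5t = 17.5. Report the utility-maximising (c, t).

MU_c = (t−1), MU_t = (c−5).
MRS = (t−1)/(c−5).
Tangency: set MRS = p_c/p_t = 1/0.5 = 2.
So (t − 1)/(c − 5) = 2, i.e. (t − 1) = 2·(c − 5).
Rewrite the budget in excess-of-subsistence terms: 1·(c − 5) + 0.5·(t − 1) = 17.5 − 1·5 − 0.5·1 = 12.
Substituting, 2·(c − 5) = 12, so c − 5 = 6 and c* = 11.
Then t − 1 = 2·6 = 12, so t* = 13.

c* = 11, t* = 13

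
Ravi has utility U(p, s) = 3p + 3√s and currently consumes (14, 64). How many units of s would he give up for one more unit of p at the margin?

MRS = 16

MU_p = 3, MU_s = 3/(2√s).
MRS = 3 ÷ (3/(2√s)).
At (14, 64): MRS = 16.
That is, one extra unit of p is worth 16 units of s at the margin.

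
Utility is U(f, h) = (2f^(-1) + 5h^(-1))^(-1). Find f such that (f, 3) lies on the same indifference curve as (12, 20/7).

U depends on (f, h) only through S = 2f^(-1) + 5h^(-1), so equal utility means equal S. At (12, 20/7): S = 23/12.
With h = 3: 5·3^(-1) = 5/3, so 2f^(-1) = 23/12 − 5/3 = 0.25, i.e. f^(-1) = 0.125.
Hence f = 1/0.125 = 8.
Check: U(8, 3) = 0.5217.

f = 8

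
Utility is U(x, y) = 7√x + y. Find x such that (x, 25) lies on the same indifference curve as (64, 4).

U(64, 4) = 60.
Set U(x, 25) = 60 and solve.
With y = 25: 7√x = 60 − 25 = 35, so √x = 5 and x = 25.
Check: U(25, 25) = 60.

x = 25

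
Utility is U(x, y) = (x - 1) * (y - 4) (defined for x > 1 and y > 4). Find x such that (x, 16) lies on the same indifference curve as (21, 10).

U(21, 10) = 120.
Set U(x, 16) = 120 and solve.
With y = 16: (16 − 4) = 12, so (x − 1) = 120/12 = 10.
So x = 1 + 10 = 11.
Check: U(11, 16) = 120.

x = 11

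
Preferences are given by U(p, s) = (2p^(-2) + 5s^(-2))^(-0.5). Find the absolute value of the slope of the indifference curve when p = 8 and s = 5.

MRS = 25/256

For CES with ρ = -2, MRS = (2/5)·(s/p)^3.
At (8, 5): MRS = 25/256.
So at (8, 5) the consumer would give up 25/256 units of s for one more unit of p.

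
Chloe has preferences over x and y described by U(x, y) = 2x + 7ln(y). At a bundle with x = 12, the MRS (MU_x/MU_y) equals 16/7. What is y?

MU_x = 2, MU_y = 7/y.
MRS = 2 ÷ (7/y).
MRS depends only on y: (2/7)·y = 16/7 ⇒ y = (16/7)/(2/7) = 8.

y = 8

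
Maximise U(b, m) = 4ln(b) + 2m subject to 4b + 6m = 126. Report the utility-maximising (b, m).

MU_b = 4/b, MU_m = 2.
MRS = 4/b ÷ 2.
Tangency: set MRS = p_b/p_m = 4/6 = 2/3.
MRS depends only on b: 2/b = 2/3 ⇒ b* = 2/(2/3) = 3.
From the budget, 6·m = 126 − 4·3 = 114, so m* = 19.

b* = 3, m* = 19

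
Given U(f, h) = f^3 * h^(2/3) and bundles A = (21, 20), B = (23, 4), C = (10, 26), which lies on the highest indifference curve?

Evaluate utility at each bundle:
U(A) = 68235.631.
U(B) = 30658.919.
U(C) = 8776.383.
Highest utility is A, so A ≻ B ≻ C.

Bundle A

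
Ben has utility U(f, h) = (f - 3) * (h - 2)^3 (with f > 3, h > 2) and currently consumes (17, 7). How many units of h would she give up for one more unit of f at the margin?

MU_f = (h−2)^3, MU_h = 3·(f−3)·(h−2)^2.
MRS = (1/3)·(h−2)/(f−3).
At (17, 7): MRS = 5/42.
That is, one extra unit of f is worth 5/42 units of h at the margin.

MRS = 5/42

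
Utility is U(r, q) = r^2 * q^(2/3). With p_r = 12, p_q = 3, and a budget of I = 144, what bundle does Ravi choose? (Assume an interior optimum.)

r* = 9, q* = 12

MU_r = 2·r·q^(2/3) and MU_q = 2/3·r^2·q^(-1/3).
MRS = MU_r/MU_q = (3)·q/r.
Tangency: set MRS = p_r/p_q = 12/3 = 4.
So (3)·q/r = 4, i.e. q = (4/3)·r.
Substitute into the budget 12·r + 3·q = 144: 16·r = 144, so r* = 9.
Then q* = (4/3)·9 = 12.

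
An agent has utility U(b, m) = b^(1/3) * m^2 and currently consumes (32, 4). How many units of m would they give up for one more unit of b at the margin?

MRS = 1/48

MU_b = 1/3·b^(-2/3)·m^2 and MU_m = 2·b^(1/3)·m.
MRS = MU_b/MU_m = (1/6)·m/b.
At (32, 4): MRS = 1/48.
The indifference curve has slope −1/48 at this bundle.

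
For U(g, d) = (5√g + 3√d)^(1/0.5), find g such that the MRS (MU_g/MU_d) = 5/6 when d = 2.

g = 8

For CES with ρ = 0.5, MRS = (5/3)·√(d/g).
Setting (5/3)·√(2/g) = 5/6 gives √(2/g) = 0.5, so 2/g = 0.25 and g = 8.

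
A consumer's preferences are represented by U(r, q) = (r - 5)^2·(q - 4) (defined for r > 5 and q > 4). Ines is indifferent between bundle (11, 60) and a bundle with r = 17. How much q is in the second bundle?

q = 18

U(11, 60) = 2016.
Set U(17, q) = 2016 and solve.
With r = 17: (17 − 5)^2 = 144, so (q − 4) = 2016/144 = 14.
So q = 4 + 14 = 18.
Check: U(17, 18) = 2016.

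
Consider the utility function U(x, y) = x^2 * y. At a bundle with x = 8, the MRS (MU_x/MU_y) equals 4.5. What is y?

MU_x = 2·x·y and MU_y = x^2.
MRS = MU_x/MU_y = (2/1)·y/x.
Substitute x = 8: MRS = y/4. Setting y/4 = 4.5 gives y = 4.5·4 = 18.

y = 18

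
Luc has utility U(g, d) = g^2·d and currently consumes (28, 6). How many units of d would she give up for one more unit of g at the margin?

MU_g = 2·g·d and MU_d = g^2.
MRS = MU_g/MU_d = (2/1)·d/g.
At (28, 6): MRS = 3/7.
That is, one extra unit of g is worth 3/7 units of d at the margin.

MRS = 3/7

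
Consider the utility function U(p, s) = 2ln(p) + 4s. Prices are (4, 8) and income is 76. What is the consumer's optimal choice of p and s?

p* = 1, s* = 9

MU_p = 2/p, MU_s = 4.
MRS = 2/p ÷ 4.
Tangency: set MRS = p_p/p_s = 4/8 = 0.5.
MRS depends only on p: 0.5/p = 0.5 ⇒ p* = 0.5/0.5 = 1.
From the budget, 8·s = 76 − 4·1 = 72, so s* = 9.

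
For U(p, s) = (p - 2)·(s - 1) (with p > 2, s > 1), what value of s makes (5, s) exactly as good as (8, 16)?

U(8, 16) = 90.
Set U(5, s) = 90 and solve.
With p = 5: (5 − 2) = 3, so (s − 1) = 90/3 = 30.
So s = 1 + 30 = 31.
Check: U(5, 31) = 90.

s = 31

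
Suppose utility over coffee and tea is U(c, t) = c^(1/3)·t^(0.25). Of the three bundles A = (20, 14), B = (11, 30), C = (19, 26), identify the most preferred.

Evaluate utility at each bundle:
U(A) = 5.251.
U(B) = 5.205.
U(C) = 6.026.
Highest utility is C, so C ≻ A ≻ B.

Bundle C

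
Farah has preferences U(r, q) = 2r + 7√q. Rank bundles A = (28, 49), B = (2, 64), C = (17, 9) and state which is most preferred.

Evaluate utility at each bundle:
U(A) = 105.000.
U(B) = 60.000.
U(C) = 55.000.
Highest utility is A, so A ≻ B ≻ C.

Bundle A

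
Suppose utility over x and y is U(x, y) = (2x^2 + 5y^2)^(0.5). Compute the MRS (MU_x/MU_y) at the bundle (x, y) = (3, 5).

MRS = 6/25

For CES with ρ = 2, MRS = (2/5)·(y/x)^(-1).
At (3, 5): MRS = 6/25.
That is, one extra unit of x is worth 6/25 units of y at the margin.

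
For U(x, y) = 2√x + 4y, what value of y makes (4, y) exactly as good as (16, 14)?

U(16, 14) = 64.
Set U(4, y) = 64 and solve.
With x = 4: √4 = 2, so 4y = 64 − 2·2 = 60 and y = 15.
Check: U(4, 15) = 64.

y = 15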